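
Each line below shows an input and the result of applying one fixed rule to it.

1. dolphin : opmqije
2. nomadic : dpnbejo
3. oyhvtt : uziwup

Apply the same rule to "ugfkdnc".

dhgleov

Looking at the pairs, the operation is to swap the first and last characters, then shift every letter 1 place forward in the alphabet (wrapping around).
For "ugfkdnc" the result is "dhgleov".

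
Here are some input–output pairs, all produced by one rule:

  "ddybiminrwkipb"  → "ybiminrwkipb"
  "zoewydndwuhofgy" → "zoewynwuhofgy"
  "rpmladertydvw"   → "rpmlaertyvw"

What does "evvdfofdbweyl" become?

Each output is the input with this applied: remove every "d".
Applying that to "evvdfofdbweyl" gives "evvfofbweyl".

evvfofbweyl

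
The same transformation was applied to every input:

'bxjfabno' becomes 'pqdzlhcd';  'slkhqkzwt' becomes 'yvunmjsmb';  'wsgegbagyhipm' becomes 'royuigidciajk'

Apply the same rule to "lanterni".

In each case the input is transformed by: move the last 2 characters to the front (rotate right by 2), then shift every letter 2 places forward in the alphabet (wrapping around).
Working it through for "lanterni": intermediate "nilanter", final "pkncpvgt".

pkncpvgt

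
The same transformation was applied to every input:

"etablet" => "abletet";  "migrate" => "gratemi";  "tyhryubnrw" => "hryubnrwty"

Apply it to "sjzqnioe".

Each output is the input with this applied: move the first 2 characters to the end (rotate left by 2).
Doing the same to "sjzqnioe": "zqnioesj".

zqnioesj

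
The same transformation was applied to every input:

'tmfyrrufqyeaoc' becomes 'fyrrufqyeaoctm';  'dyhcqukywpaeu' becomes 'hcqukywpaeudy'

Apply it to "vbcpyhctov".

The rule is to move the first 2 characters to the end (rotate left by 2).
On "vbcpyhctov" that produces "cpyhctovvb".

cpyhctovvb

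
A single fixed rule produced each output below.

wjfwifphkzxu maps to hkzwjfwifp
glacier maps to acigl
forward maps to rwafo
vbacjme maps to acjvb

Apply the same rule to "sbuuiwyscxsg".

The pattern: delete the last 2 characters, then move the last 3 characters to the front (rotate right by 3).
Working it through for "sbuuiwyscxsg": intermediate "sbuuiwyscx", final "scxsbuuiwy".

scxsbuuiwy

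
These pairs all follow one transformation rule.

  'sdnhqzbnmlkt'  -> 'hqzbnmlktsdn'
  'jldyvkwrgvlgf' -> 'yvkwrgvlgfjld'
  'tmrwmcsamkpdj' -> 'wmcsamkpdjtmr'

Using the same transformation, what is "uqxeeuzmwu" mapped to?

eeuzmwuuqx

Looking at the pairs, the operation is to move the first 3 characters to the end (rotate left by 3).
For "uqxeeuzmwu" the result is "eeuzmwuuqx".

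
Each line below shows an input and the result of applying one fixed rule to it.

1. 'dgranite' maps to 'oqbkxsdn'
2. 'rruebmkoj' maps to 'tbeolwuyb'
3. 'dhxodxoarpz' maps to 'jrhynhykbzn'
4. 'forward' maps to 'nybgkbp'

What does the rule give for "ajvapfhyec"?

Looking at the pairs, the operation is to swap the first and last characters, then shift every letter 10 places forward in the alphabet (wrapping around).
Working it through for "ajvapfhyec": intermediate "cjvapfhyea", final "mtfkzpriok".

mtfkzpriok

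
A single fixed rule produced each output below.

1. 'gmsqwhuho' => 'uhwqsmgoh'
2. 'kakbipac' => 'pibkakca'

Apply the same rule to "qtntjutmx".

The rule is to reverse the string, then move the first 2 characters to the end (rotate left by 2).
On "qtntjutmx": the first step gives "xmtujtntq", and the second then gives "tujtntqxm".
(Check on "kakbipac": → "capibkak" → "pibkakca" ✓)

tujtntqxm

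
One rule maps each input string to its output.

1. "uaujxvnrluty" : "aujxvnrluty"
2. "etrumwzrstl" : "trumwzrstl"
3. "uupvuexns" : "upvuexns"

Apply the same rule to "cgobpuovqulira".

gobpuovqulira

The rule is to delete the first character.
"cgobpuovqulira" → "gobpuovqulira".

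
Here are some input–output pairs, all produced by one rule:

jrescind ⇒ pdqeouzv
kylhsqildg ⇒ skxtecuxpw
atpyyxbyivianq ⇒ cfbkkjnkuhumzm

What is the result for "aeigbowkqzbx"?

Each output is the input with this applied: swap the first and last characters, then shift every letter 12 places forward in the alphabet (wrapping around).
Applying both steps to "aeigbowkqzbx": "xeigbowkqzba", then "jqusnaiwclnm".
(Check on "kylhsqildg": → "gylhsqildk" → "skxtecuxpw" ✓)

jqusnaiwclnm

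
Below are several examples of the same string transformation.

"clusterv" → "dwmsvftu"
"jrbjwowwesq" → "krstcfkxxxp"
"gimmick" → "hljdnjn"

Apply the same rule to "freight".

gusifhj

In each case the input is transformed by: take characters alternately from the front and the back (1st, last, 2nd, 2nd-last, ...), then shift every letter 1 place forward in the alphabet (wrapping around).
Starting from "freight": after the first operation, "ftrhegi"; after the second, "gusifhj".
(Check on "clusterv": → "cvlruest" → "dwmsvftu" ✓)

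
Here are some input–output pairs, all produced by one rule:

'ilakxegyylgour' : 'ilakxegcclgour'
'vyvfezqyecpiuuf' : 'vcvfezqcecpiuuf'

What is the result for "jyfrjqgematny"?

The rule is to replace every "y" with "c".
Doing the same to "jyfrjqgematny": "jcfrjqgematnc".

jcfrjqgematnc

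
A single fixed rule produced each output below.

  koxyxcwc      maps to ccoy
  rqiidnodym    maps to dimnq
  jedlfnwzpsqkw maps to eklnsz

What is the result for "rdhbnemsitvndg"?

What's happening: keep every other character starting from the second (positions 2nd, 4th, 6th, ...), then sort the characters into alphabetical order.
Starting from "rdhbnemsitvndg": after the first operation, "dbestng"; after the second, "bdegnst".

bdegnst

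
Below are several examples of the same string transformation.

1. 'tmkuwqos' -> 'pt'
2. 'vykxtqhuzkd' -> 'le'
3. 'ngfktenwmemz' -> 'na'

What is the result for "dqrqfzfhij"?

The rule is to shift every letter 1 place forward in the alphabet (wrapping around), then keep only the last 2 characters.
For "dqrqfzfhij", step one produces "ersrgagijk"; step two turns that into "jk".

jk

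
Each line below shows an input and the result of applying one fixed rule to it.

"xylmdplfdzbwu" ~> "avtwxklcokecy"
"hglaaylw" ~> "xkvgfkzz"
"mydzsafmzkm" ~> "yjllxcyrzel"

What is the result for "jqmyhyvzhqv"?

What's happening: shift every letter 1 place backward in the alphabet (wrapping around), then move the last 3 characters to the front (rotate right by 3).
On "jqmyhyvzhqv": the first step gives "iplxgxuygpu", and the second then gives "gpuiplxgxuy".
(Check on "xylmdplfdzbwu": → "wxklcokecyavt" → "avtwxklcokecy" ✓)

gpuiplxgxuy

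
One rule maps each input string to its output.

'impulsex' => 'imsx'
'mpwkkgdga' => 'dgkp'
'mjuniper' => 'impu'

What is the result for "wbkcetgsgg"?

cggsw

Rule — sort the characters into alphabetical order, then keep every other character starting from the second (positions 2nd, 4th, 6th, ...).
Applying both steps to "wbkcetgsgg": "bcegggkstw", then "cggsw".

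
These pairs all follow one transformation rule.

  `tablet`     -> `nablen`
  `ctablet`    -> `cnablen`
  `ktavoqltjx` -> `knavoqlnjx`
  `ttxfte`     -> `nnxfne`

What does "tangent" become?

nangenn

The pattern: replace every "t" with "n".
So "tangent" becomes "nangenn".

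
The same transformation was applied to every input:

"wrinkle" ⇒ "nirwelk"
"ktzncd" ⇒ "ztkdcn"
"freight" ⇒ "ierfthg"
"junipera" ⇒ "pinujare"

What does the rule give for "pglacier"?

The rule is to move the last 3 characters to the front (rotate right by 3), then reverse the string.
Applying both steps to "pglacier": "ierpglac", then "calgprei".

calgprei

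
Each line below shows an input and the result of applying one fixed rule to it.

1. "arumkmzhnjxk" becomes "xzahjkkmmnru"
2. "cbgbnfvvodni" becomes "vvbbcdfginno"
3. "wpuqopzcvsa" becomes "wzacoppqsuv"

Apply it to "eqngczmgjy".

yzceggjmnq

Looking at the pairs, the operation is to sort the characters into alphabetical order, then move the last 2 characters to the front (rotate right by 2).
On "eqngczmgjy" that produces "yzceggjmnq".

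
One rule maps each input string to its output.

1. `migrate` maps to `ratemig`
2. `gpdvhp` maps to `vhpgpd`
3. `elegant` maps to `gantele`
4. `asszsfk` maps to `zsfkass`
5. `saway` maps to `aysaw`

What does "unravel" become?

avelunr

In each case the input is transformed by: move the first 3 characters to the end (rotate left by 3).
Applying that to "unravel" gives "avelunr".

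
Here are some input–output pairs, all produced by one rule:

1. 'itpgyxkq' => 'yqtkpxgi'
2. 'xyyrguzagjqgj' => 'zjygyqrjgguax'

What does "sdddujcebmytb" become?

cbdtdydmubjes

Rule — take characters alternately from the front and the back (1st, last, 2nd, 2nd-last, ...), then swap the first and last characters.
For "sdddujcebmytb" the result is "cbdtdydmubjes".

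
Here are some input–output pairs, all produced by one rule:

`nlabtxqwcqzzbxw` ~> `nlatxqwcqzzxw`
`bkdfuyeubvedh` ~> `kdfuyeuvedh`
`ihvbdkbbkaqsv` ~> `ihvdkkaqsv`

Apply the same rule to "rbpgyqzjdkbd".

Rule — remove every "b".
So "rbpgyqzjdkbd" becomes "rpgyqzjdkd".

rpgyqzjdkd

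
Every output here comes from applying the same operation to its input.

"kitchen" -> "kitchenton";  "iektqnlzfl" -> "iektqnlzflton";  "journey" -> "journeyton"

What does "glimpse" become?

glimpseton

What's happening: append "ton".
For "glimpse" the result is "glimpseton".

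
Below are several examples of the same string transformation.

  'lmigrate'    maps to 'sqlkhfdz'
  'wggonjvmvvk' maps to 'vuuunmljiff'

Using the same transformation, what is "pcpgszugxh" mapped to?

Rule — sort the characters into reverse alphabetical order, then shift every letter 1 place backward in the alphabet (wrapping around).
"pcpgszugxh" → "zxuspphggc" → "ywtroogffb".

ywtroogffb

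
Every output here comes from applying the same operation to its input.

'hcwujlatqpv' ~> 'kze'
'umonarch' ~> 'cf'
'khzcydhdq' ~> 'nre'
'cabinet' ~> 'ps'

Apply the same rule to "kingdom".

bc

The transformation: shift every letter 12 places backward in the alphabet (wrapping around), then keep one character in every 3, starting at position 3 (positions 3rd, 6th, 9th, ...).
On "kingdom": the first step gives "ywburca", and the second then gives "bc".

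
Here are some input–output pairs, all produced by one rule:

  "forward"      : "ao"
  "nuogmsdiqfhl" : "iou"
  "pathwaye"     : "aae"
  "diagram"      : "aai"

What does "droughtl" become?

Looking at the pairs, the operation is to sort the characters into alphabetical order, then keep only the vowels.
On "droughtl": the first step gives "dghlortu", and the second then gives "ou".

ou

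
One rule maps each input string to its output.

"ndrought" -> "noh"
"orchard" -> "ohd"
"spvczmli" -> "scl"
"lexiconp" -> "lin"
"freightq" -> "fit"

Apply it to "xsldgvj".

xdj

The transformation: keep one character in every 3, starting at position 1 (positions 1st, 4th, 7th, ...).
For "xsldgvj" the result is "xdj".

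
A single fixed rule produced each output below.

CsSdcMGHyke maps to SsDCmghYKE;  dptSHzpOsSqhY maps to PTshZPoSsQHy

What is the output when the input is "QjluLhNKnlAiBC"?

JLUlHnkNLaIbc

What's happening: delete the first character, then flip the case of every letter.
Applying both steps to "QjluLhNKnlAiBC": "jluLhNKnlAiBC", then "JLUlHnkNLaIbc".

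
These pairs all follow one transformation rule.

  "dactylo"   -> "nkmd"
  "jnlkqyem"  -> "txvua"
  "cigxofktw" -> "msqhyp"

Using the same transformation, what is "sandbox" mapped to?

ckxn

The rule is to delete the last 3 characters, then shift every letter 10 places forward in the alphabet (wrapping around).
"sandbox" → "sand" → "ckxn".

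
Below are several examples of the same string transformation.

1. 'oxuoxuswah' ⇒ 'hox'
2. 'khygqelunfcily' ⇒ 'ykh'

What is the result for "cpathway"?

ycp

What's happening: move the first 2 characters to the end (rotate left by 2), then keep only the last 3 characters.
Starting from "cpathway": after the first operation, "athwaycp"; after the second, "ycp".
(Check on "oxuoxuswah": → "uoxuswahox" → "hox" ✓)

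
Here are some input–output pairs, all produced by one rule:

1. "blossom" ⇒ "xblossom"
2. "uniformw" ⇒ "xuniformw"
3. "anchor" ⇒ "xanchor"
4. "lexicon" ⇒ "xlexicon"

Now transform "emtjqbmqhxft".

xemtjqbmqhxft

Each output is the input with this applied: prepend "x".
So "emtjqbmqhxft" becomes "xemtjqbmqhxft".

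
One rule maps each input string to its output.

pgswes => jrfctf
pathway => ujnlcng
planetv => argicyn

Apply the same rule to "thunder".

Rule — move the first 3 characters to the end (rotate left by 3), then shift every letter 13 places forward in the alphabet (wrapping around) — i.e. ROT13.
On "thunder": the first step gives "nderthu", and the second then gives "aqreguh".
(Check on "pathway": → "hwaypat" → "ujnlcng" ✓)

aqreguh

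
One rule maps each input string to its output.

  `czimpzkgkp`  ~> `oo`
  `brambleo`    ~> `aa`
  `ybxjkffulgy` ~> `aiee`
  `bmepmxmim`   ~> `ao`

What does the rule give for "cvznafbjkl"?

The pattern: shift every letter 1 place backward in the alphabet (wrapping around), then keep only the vowels.
"cvznafbjkl" → "buymzeaijk" → "ueai".

ueai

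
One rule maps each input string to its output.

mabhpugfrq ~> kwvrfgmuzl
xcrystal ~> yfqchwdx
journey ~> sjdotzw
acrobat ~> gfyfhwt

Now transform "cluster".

The transformation: shift every letter 5 places forward in the alphabet (wrapping around), then move the last 3 characters to the front (rotate right by 3).
"cluster" → "hqzxyjw" → "yjwhqzx".

yjwhqzx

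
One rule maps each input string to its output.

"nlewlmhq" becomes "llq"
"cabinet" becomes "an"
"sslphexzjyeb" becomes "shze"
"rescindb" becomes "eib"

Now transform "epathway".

What's happening: keep one character in every 3, starting at position 2 (positions 2nd, 5th, 8th, ...).
So "epathway" becomes "phy".

phy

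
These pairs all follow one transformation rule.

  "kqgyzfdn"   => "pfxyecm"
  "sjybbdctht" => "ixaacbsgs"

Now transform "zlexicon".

The transformation: shift every letter 1 place backward in the alphabet (wrapping around), then delete the first character.
Applying both steps to "zlexicon": "ykdwhbnm", then "kdwhbnm".

kdwhbnm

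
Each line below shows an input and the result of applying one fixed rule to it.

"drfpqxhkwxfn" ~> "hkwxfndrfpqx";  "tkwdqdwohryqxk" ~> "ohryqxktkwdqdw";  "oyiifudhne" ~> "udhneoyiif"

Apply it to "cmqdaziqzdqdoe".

Looking at the pairs, the operation is to swap the front and back halves of the string.
On "cmqdaziqzdqdoe" that produces "qzdqdoecmqdazi".

qzdqdoecmqdazi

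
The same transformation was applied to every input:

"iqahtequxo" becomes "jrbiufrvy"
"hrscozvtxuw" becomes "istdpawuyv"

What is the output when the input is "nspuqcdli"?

otqvrdem

The transformation: delete the last character, then shift every letter 1 place forward in the alphabet (wrapping around).
Working it through for "nspuqcdli": intermediate "nspuqcdl", final "otqvrdem".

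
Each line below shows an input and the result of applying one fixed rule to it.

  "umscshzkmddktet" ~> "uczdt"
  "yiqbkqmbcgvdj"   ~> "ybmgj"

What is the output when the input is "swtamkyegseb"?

In each case the input is transformed by: keep one character in every 3, starting at position 1 (positions 1st, 4th, 7th, ...).
Doing the same to "swtamkyegseb": "says".

says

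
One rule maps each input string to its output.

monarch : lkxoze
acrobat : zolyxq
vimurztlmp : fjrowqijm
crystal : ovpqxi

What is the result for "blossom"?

ilpplj

In each case the input is transformed by: shift every letter 3 places backward in the alphabet (wrapping around), then delete the first character.
So "blossom" becomes "ilpplj".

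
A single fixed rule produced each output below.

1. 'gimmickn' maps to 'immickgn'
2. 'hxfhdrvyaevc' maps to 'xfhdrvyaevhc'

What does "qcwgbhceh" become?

The pattern: swap the first and last characters, then move the first character to the end.
So "qcwgbhceh" becomes "cwgbhceqh".

cwgbhceqh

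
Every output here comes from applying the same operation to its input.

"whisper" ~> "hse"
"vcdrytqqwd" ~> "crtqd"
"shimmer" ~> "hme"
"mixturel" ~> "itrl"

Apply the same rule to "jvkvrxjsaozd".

Looking at the pairs, the operation is to keep every other character starting from the second (positions 2nd, 4th, 6th, ...).
"jvkvrxjsaozd" → "vvxsod".

vvxsod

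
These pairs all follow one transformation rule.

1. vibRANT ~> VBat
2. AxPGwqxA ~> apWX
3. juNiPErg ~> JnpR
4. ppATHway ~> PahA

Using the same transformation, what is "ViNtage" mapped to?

The transformation: keep every other character starting from the first (positions 1st, 3rd, 5th, ...), then flip the case of every letter.
Starting from "ViNtage": after the first operation, "VNae"; after the second, "vnAE".

vnAE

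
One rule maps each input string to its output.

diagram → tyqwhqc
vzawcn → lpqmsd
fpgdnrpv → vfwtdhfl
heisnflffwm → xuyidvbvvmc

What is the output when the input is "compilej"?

secfybuz

The pattern: shift every letter 10 places backward in the alphabet (wrapping around).
"compilej" → "secfybuz".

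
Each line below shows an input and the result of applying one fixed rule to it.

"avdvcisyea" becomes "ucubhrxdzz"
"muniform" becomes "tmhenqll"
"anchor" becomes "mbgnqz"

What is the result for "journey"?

Rule — move the first character to the end, then shift every letter 1 place backward in the alphabet (wrapping around).
On "journey": the first step gives "ourneyj", and the second then gives "ntqmdxi".

ntqmdxi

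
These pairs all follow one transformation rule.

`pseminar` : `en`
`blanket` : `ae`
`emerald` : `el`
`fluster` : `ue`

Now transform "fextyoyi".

The transformation: keep one character in every 3, starting at position 3 (positions 3rd, 6th, 9th, ...).
Doing the same to "fextyoyi": "xo".

xo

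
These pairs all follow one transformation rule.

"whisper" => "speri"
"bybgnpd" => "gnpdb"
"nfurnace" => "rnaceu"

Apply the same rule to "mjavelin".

velina

In each case the input is transformed by: delete the first 2 characters, then move the first character to the end.
Doing the same to "mjavelin": "velina".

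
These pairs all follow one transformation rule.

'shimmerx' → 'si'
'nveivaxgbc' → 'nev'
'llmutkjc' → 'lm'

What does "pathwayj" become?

Each output is the input with this applied: keep every other character starting from the first (positions 1st, 3rd, 5th, ...), then delete the last 2 characters.
"pathwayj" → "ptwy" → "pt".

pt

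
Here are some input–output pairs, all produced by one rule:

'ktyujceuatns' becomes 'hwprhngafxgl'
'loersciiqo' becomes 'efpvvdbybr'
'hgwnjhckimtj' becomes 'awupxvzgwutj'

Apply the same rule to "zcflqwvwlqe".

ydjijydrmps

The pattern: shift every letter 13 places forward in the alphabet (wrapping around) — i.e. ROT13, then move the first 3 characters to the end (rotate left by 3).
On "zcflqwvwlqe": the first step gives "mpsydjijydr", and the second then gives "ydjijydrmps".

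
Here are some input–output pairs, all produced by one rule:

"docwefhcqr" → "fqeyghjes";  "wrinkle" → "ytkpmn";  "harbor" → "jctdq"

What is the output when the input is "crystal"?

The rule is to delete the last character, then shift every letter 2 places forward in the alphabet (wrapping around).
Applying both steps to "crystal": "crysta", then "etauvc".
(Check on "docwefhcqr": → "docwefhcq" → "fqeyghjes" ✓)

etauvc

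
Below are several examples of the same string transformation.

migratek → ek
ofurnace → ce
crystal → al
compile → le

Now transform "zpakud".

ud

In each case the input is transformed by: keep only the last 2 characters.
For "zpakud" the result is "ud".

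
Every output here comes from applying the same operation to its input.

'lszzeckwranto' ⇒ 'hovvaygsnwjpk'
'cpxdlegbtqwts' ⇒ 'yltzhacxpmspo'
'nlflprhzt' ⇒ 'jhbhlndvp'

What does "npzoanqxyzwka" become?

jlvkwjmtuvsgw

In each case the input is transformed by: shift every letter 4 places backward in the alphabet (wrapping around).
So "npzoanqxyzwka" becomes "jlvkwjmtuvsgw".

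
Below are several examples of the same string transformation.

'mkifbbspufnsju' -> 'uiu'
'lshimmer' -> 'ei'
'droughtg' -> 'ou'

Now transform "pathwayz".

Looking at the pairs, the operation is to move the last 2 characters to the front (rotate right by 2), then keep only the vowels.
On "pathwayz": the first step gives "yzpathwa", and the second then gives "aa".

aa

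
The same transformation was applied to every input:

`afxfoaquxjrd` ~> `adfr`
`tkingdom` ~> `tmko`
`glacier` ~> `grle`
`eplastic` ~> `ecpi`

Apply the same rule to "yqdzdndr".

The rule is to take characters alternately from the front and the back (1st, last, 2nd, 2nd-last, ...), then keep only the first 4 characters.
Applying both steps to "yqdzdndr": "yrqddnzd", then "yrqd".

yrqd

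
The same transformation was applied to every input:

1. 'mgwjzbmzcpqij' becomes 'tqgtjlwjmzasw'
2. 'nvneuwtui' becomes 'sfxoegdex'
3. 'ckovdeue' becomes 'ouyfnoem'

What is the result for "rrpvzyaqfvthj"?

tbzfjikapfdrb

The pattern: swap the first and last characters, then shift every letter 10 places forward in the alphabet (wrapping around).
On "rrpvzyaqfvthj": the first step gives "jrpvzyaqfvthr", and the second then gives "tbzfjikapfdrb".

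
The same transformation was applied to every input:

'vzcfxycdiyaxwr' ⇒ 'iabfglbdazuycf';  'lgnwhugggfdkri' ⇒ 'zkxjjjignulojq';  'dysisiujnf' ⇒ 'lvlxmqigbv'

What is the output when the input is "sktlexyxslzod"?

The transformation: shift every letter 3 places forward in the alphabet (wrapping around), then move the first 3 characters to the end (rotate left by 3).
Working it through for "sktlexyxslzod": intermediate "vnwohabavocrg", final "ohabavocrgvnw".
(Check on "vzcfxycdiyaxwr": → "ycfiabfglbdazu" → "iabfglbdazuycf" ✓)

ohabavocrgvnw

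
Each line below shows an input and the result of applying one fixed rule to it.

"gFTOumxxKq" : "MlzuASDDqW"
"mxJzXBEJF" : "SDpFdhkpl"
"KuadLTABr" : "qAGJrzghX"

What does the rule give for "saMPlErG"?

The rule is to flip the case of every letter, then shift every letter 6 places forward in the alphabet (wrapping around).
For "saMPlErG", step one produces "SAmpLeRg"; step two turns that into "YGsvRkXm".
(Check on "KuadLTABr": → "kUADltabR" → "qAGJrzghX" ✓)

YGsvRkXm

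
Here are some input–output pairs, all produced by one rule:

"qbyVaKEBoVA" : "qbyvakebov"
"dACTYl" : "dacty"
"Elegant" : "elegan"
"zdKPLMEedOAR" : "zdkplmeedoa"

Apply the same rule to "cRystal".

The transformation: delete the last character, then convert every letter to lowercase.
Starting from "cRystal": after the first operation, "cRysta"; after the second, "crysta".

crysta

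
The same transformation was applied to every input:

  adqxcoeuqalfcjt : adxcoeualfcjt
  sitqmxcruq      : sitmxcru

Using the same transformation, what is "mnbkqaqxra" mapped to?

Looking at the pairs, the operation is to remove every "q".
For "mnbkqaqxra" the result is "mnbkaxra".

mnbkaxra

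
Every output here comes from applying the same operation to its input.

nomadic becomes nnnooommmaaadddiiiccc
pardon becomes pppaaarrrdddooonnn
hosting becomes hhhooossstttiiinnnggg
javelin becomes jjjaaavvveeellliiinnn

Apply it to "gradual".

The pattern: repeat every character 3 times.
Applying that to "gradual" gives "gggrrraaaddduuuaaalll".

gggrrraaaddduuuaaalll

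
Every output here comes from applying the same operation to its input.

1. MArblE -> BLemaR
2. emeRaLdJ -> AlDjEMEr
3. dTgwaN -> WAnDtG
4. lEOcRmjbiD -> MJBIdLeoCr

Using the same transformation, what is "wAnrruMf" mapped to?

RUmFWaNR

In each case the input is transformed by: flip the case of every letter, then swap the front and back halves of the string.
For "wAnrruMf", step one produces "WaNRRUmF"; step two turns that into "RUmFWaNR".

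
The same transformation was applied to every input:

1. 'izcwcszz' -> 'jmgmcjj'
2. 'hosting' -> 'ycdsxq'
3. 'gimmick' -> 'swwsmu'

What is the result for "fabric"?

The transformation: delete the first character, then shift every letter 10 places forward in the alphabet (wrapping around).
Working it through for "fabric": intermediate "abric", final "klbsm".

klbsm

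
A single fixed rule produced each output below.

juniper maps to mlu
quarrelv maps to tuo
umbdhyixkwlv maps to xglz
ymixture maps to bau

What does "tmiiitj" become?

The pattern: keep one character in every 3, starting at position 1 (positions 1st, 4th, 7th, ...), then shift every letter 3 places forward in the alphabet (wrapping around).
On "tmiiitj": the first step gives "tij", and the second then gives "wlm".

wlm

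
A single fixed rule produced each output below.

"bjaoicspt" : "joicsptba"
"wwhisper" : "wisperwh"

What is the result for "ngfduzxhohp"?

gduzxhohpnf

Rule — move the first 2 characters to the end (rotate left by 2), then swap the first and last characters.
Applying both steps to "ngfduzxhohp": "fduzxhohpng", then "gduzxhohpnf".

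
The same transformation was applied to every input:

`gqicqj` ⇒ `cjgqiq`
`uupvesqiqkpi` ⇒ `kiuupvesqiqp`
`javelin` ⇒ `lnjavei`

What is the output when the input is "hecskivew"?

What's happening: move the last 2 characters to the front (rotate right by 2), then swap the first and last characters.
For "hecskivew", step one produces "ewhecskiv"; step two turns that into "vwhecskie".

vwhecskie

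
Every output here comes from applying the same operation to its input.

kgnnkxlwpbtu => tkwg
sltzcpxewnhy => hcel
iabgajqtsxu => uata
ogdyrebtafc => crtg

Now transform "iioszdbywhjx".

jzyi

The rule is to keep one character in every 3, starting at position 2 (positions 2nd, 5th, 8th, ...), then swap the first and last characters.
Starting from "iioszdbywhjx": after the first operation, "izyj"; after the second, "jzyi".
(Check on "iabgajqtsxu": → "aatu" → "uata" ✓)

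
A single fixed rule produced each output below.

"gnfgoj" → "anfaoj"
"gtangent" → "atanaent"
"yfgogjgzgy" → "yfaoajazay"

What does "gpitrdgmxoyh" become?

apitrdamxoyh

Looking at the pairs, the operation is to replace every "g" with "a".
On "gpitrdgmxoyh" that produces "apitrdamxoyh".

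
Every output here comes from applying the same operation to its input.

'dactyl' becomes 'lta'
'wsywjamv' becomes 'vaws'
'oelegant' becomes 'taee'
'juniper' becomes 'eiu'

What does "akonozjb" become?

The pattern: keep every other character starting from the second (positions 2nd, 4th, 6th, ...), then reverse the string.
"akonozjb" → "knzb" → "bznk".
(Check on "oelegant": → "eeat" → "taee" ✓)

bznk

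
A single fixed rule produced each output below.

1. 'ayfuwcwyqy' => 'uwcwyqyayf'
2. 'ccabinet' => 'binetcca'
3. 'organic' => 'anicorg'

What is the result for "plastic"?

sticpla

The transformation: move the first 3 characters to the end (rotate left by 3).
Applying that to "plastic" gives "sticpla".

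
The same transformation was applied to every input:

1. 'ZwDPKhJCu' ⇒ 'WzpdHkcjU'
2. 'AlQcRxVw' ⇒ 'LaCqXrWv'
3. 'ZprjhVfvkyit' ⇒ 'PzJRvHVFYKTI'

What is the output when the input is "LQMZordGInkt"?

qlzmROgDNiTK

What's happening: swap each adjacent pair of characters (1↔2, 3↔4, ...), then flip the case of every letter.
Starting from "LQMZordGInkt": after the first operation, "QLZMroGdnItk"; after the second, "qlzmROgDNiTK".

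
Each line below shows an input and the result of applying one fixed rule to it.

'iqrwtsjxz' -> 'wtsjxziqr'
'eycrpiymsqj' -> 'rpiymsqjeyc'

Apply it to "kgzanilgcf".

anilgcfkgz

In each case the input is transformed by: move the first 3 characters to the end (rotate left by 3).
"kgzanilgcf" → "anilgcfkgz".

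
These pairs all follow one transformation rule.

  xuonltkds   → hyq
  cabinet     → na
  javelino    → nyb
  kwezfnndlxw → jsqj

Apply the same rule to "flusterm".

ygz

Rule — shift every letter 13 places forward in the alphabet (wrapping around) — i.e. ROT13, then keep one character in every 3, starting at position 2 (positions 2nd, 5th, 8th, ...).
Working it through for "flusterm": intermediate "syhfgrez", final "ygz".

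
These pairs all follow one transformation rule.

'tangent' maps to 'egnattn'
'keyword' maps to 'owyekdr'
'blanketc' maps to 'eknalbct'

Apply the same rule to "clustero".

Each output is the input with this applied: reverse the string, then move the first 2 characters to the end (rotate left by 2).
Working it through for "clustero": intermediate "oretsulc", final "etsulcor".

etsulcor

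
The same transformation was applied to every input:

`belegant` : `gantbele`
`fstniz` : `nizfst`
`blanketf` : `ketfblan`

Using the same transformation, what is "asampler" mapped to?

Rule — swap the front and back halves of the string.
So "asampler" becomes "plerasam".

plerasam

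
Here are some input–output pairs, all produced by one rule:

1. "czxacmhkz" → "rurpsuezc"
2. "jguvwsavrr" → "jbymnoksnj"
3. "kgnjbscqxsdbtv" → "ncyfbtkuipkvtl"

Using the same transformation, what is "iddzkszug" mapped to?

yavvrckrm

The transformation: shift every letter 8 places backward in the alphabet (wrapping around), then move the last character to the front.
For "iddzkszug", step one produces "avvrckrmy"; step two turns that into "yavvrckrm".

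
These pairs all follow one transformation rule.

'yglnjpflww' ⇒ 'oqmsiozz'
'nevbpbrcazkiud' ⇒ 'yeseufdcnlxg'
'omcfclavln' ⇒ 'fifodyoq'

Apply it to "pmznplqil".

cqsotlo

Rule — shift every letter 3 places forward in the alphabet (wrapping around), then delete the first 2 characters.
Working it through for "pmznplqil": intermediate "spcqsotlo", final "cqsotlo".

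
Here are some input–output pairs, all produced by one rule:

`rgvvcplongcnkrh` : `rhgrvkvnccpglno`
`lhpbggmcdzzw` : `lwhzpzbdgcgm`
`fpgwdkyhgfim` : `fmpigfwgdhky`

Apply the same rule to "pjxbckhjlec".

Each output is the input with this applied: take characters alternately from the front and the back (1st, last, 2nd, 2nd-last, ...).
On "pjxbckhjlec" that produces "pcjexlbjchk".

pcjexlbjchk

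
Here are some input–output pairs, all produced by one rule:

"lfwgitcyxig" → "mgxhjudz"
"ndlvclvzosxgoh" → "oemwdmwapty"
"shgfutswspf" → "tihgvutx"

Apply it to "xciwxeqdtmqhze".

ydjxyfreunr

Each output is the input with this applied: delete the last 3 characters, then shift every letter 1 place forward in the alphabet (wrapping around).
Working it through for "xciwxeqdtmqhze": intermediate "xciwxeqdtmq", final "ydjxyfreunr".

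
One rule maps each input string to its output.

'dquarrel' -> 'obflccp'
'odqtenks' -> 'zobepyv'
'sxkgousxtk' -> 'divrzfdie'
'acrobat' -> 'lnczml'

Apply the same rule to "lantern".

The transformation: delete the last character, then shift every letter 11 places forward in the alphabet (wrapping around).
"lantern" → "lanter" → "wlyepc".

wlyepc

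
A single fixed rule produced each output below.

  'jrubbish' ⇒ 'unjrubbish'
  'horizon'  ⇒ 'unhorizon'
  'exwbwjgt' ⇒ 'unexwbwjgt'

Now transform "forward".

Looking at the pairs, the operation is to prepend "un".
"forward" → "unforward".

unforward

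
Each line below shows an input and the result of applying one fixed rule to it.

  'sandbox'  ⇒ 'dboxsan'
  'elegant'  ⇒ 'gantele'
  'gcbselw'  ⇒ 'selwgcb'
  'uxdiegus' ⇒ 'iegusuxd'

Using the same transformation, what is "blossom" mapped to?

What's happening: move the first 3 characters to the end (rotate left by 3).
"blossom" → "ssomblo".

ssomblo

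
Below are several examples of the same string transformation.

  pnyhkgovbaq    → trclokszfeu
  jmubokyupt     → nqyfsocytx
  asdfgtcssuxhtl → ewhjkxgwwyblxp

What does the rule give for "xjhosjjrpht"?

bnlswnnvtlx

The transformation: shift every letter 4 places forward in the alphabet (wrapping around).
Applying that to "xjhosjjrpht" gives "bnlswnnvtlx".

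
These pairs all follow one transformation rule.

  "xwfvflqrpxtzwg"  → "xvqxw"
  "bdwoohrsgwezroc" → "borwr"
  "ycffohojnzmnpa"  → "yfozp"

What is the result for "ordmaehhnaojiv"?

omhai

Looking at the pairs, the operation is to keep one character in every 3, starting at position 1 (positions 1st, 4th, 7th, ...).
"ordmaehhnaojiv" → "omhai".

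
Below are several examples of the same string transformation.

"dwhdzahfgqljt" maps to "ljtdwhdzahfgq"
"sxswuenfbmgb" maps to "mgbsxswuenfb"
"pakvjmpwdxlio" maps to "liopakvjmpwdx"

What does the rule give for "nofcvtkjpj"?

Looking at the pairs, the operation is to move the last 3 characters to the front (rotate right by 3).
Doing the same to "nofcvtkjpj": "jpjnofcvtk".

jpjnofcvtk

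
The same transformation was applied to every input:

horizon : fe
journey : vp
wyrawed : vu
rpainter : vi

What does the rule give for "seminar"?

In each case the input is transformed by: shift every letter 9 places backward in the alphabet (wrapping around), then keep only the last 2 characters.
For "seminar", step one produces "jvdzeri"; step two turns that into "ri".

ri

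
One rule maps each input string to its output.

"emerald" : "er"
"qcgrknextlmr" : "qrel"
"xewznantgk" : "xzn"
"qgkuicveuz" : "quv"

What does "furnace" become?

fn

Looking at the pairs, the operation is to move the last character to the front, then keep one character in every 3, starting at position 2 (positions 2nd, 5th, 8th, ...).
For "furnace" the result is "fn".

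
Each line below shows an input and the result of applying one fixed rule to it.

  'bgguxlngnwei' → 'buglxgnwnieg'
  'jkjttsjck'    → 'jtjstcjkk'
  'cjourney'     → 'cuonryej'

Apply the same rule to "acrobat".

aorabtc

Rule — swap each adjacent pair of characters (1↔2, 3↔4, ...), then move the first character to the end.
Working it through for "acrobat": intermediate "caorabt", final "aorabtc".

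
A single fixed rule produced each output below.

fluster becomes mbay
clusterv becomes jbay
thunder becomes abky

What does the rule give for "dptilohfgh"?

The transformation: shift every letter 7 places forward in the alphabet (wrapping around), then keep every other character starting from the first (positions 1st, 3rd, 5th, ...).
On "dptilohfgh": the first step gives "kwapsvomno", and the second then gives "kason".
(Check on "thunder": → "aobukly" → "abky" ✓)

kason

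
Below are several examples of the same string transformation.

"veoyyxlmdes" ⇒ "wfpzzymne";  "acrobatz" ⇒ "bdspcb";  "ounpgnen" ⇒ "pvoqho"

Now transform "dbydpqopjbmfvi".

eczeqrpqkcng

Each output is the input with this applied: shift every letter 1 place forward in the alphabet (wrapping around), then delete the last 2 characters.
Starting from "dbydpqopjbmfvi": after the first operation, "eczeqrpqkcngwj"; after the second, "eczeqrpqkcng".
(Check on "ounpgnen": → "pvoqhofo" → "pvoqho" ✓)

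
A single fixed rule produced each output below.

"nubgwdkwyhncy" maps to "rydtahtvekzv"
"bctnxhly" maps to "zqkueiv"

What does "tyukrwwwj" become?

vrhotttg

The rule is to shift every letter 3 places backward in the alphabet (wrapping around), then delete the first character.
Working it through for "tyukrwwwj": intermediate "qvrhotttg", final "vrhotttg".
(Check on "nubgwdkwyhncy": → "krydtahtvekzv" → "rydtahtvekzv" ✓)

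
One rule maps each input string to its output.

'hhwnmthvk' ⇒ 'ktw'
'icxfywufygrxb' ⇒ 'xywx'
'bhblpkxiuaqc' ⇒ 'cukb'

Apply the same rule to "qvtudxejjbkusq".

The transformation: keep one character in every 3, starting at position 3 (positions 3rd, 6th, 9th, ...), then reverse the string.
On "qvtudxejjbkusq": the first step gives "txju", and the second then gives "ujxt".

ujxt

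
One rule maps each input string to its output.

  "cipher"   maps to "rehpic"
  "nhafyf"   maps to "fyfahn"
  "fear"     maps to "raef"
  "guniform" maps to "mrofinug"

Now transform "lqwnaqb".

What's happening: reverse the string.
Doing the same to "lqwnaqb": "bqanwql".

bqanwql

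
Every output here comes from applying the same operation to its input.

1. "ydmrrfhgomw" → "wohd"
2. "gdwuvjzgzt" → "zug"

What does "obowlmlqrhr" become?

rolb

Each output is the input with this applied: sort the characters into reverse alphabetical order, then keep one character in every 3, starting at position 2 (positions 2nd, 5th, 8th, ...).
Applying both steps to "obowlmlqrhr": "wrrqoomllhb", then "rolb".
(Check on "gdwuvjzgzt": → "zzwvutjggd" → "zug" ✓)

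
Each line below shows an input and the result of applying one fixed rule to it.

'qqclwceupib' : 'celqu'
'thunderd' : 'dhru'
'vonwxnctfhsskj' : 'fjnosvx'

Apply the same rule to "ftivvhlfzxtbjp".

fhjptvz

Each output is the input with this applied: sort the characters into alphabetical order, then keep every other character starting from the second (positions 2nd, 4th, 6th, ...).
"ftivvhlfzxtbjp" → "bffhijlpttvvxz" → "fhjptvz".
(Check on "thunderd": → "ddehnrtu" → "dhru" ✓)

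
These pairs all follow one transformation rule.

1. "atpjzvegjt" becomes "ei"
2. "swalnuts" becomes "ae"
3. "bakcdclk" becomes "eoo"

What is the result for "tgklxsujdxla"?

oe

The pattern: shift every letter 4 places forward in the alphabet (wrapping around), then keep only the vowels.
On "tgklxsujdxla": the first step gives "xkopbwynhbpe", and the second then gives "oe".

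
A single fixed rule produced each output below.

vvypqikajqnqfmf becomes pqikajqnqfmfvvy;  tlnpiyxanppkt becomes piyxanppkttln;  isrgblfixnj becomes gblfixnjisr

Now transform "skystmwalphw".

The pattern: move the first 3 characters to the end (rotate left by 3).
Doing the same to "skystmwalphw": "stmwalphwsky".

stmwalphwsky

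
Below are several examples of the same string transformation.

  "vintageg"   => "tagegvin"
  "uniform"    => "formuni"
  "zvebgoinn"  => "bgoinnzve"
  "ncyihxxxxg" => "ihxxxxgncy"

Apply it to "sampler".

plersam

The transformation: move the first 3 characters to the end (rotate left by 3).
Doing the same to "sampler": "plersam".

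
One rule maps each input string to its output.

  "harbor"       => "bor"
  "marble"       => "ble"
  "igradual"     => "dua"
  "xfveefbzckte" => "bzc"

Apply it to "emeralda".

ald

The transformation: swap the front and back halves of the string, then keep only the first 3 characters.
For "emeralda", step one produces "aldaemer"; step two turns that into "ald".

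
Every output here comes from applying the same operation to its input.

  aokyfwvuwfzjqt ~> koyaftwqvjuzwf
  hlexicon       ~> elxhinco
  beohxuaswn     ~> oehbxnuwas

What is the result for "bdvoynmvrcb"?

Looking at the pairs, the operation is to move the first 2 characters to the end (rotate left by 2), then take characters alternately from the front and the back (1st, last, 2nd, 2nd-last, ...).
Working it through for "bdvoynmvrcb": intermediate "voynmvrcbbd", final "vdobybncmrv".
(Check on "beohxuaswn": → "ohxuaswnbe" → "oehbxnuwas" ✓)

vdobybncmrv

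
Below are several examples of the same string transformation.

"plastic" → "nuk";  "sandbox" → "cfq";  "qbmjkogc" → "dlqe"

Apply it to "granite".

Rule — keep every other character starting from the second (positions 2nd, 4th, 6th, ...), then shift every letter 2 places forward in the alphabet (wrapping around).
Starting from "granite": after the first operation, "rnt"; after the second, "tpv".

tpv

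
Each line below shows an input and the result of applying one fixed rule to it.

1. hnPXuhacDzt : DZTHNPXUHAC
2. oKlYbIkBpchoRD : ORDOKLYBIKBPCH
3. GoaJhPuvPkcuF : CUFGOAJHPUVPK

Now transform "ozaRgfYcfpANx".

ANXOZARGFYCFP

Rule — move the last 3 characters to the front (rotate right by 3), then convert every letter to uppercase.
On "ozaRgfYcfpANx": the first step gives "ANxozaRgfYcfp", and the second then gives "ANXOZARGFYCFP".
(Check on "hnPXuhacDzt": → "DzthnPXuhac" → "DZTHNPXUHAC" ✓)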